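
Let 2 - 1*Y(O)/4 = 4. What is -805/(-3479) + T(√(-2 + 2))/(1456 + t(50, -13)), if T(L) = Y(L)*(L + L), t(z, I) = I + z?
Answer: 115/497 ≈ 0.23139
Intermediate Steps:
Y(O) = -8 (Y(O) = 8 - 4*4 = 8 - 16 = -8)
T(L) = -16*L (T(L) = -8*(L + L) = -16*L)
-805/(-3479) + T(√(-2 + 2))/(1456 + t(50, -13)) = -805/(-3479) + (-16*√(-2 + 2))/(1456 + (-13 + 50)) = -805*(-1/3479) + (-16*√0)/(1456 + 37) = 115/497 - 16*0/1493 = 115/497 + 0*(1/1493) = 115/497 + 0 = 115/497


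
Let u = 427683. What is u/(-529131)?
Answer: -142561/176377 ≈ -0.80827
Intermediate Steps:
u/(-529131) = 427683/(-529131) = 427683*(-1/529131) = -142561/176377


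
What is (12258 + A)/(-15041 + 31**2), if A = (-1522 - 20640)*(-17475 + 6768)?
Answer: -29662599/1760 ≈ -16854.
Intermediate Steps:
A = 237288534 (A = -22162*(-10707) = 237288534)
(12258 + A)/(-15041 + 31**2) = (12258 + 237288534)/(-15041 + 31**2) = 237300792/(-15041 + 961) = 237300792/(-14080) = 237300792*(-1/14080) = -29662599/1760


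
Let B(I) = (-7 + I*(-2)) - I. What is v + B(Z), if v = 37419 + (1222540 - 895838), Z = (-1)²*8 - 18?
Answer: 364144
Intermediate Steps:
Z = -10 (Z = 1*8 - 18 = 8 - 18 = -10)
v = 364121 (v = 37419 + 326702 = 364121)
B(I) = -7 - 3*I (B(I) = (-7 - 2*I) - I = -7 - 3*I)
v + B(Z) = 364121 + (-7 - 3*(-10)) = 364121 + (-7 + 30) = 364121 + 23 = 364144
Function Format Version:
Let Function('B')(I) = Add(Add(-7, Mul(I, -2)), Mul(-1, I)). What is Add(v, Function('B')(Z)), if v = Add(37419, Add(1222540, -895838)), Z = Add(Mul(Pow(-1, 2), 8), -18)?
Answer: 364144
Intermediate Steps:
Z = -10 (Z = Add(Mul(1, 8), -18) = Add(8, -18) = -10)
v = 364121 (v = Add(37419, 326702) = 364121)
Function('B')(I) = Add(-7, Mul(-3, I)) (Function('B')(I) = Add(Add(-7, Mul(-2, I)), Mul(-1, I)) = Add(-7, Mul(-3, I)))
Add(v, Function('B')(Z)) = Add(364121, Add(-7, Mul(-3, -10))) = Add(364121, Add(-7, 30)) = Add(364121, 23) = 364144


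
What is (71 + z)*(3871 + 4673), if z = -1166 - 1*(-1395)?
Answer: 2563200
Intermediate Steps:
z = 229 (z = -1166 + 1395 = 229)
(71 + z)*(3871 + 4673) = (71 + 229)*(3871 + 4673) = 300*8544 = 2563200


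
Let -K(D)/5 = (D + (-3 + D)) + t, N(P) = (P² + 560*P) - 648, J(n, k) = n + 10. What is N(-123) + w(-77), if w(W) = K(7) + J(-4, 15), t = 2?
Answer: -54458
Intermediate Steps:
J(n, k) = 10 + n
N(P) = -648 + P² + 560*P
K(D) = 5 - 10*D (K(D) = -5*((D + (-3 + D)) + 2) = -5*((-3 + 2*D) + 2) = -5*(-1 + 2*D) = 5 - 10*D)
w(W) = -59 (w(W) = (5 - 10*7) + (10 - 4) = (5 - 70) + 6 = -65 + 6 = -59)
N(-123) + w(-77) = (-648 + (-123)² + 560*(-123)) - 59 = (-648 + 15129 - 68880) - 59 = -54399 - 59 = -54458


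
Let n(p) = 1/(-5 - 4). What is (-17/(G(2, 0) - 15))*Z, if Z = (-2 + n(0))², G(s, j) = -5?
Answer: 6137/1620 ≈ 3.7883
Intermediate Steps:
n(p) = -⅑ (n(p) = 1/(-9) = -⅑)
Z = 361/81 (Z = (-2 - ⅑)² = (-19/9)² = 361/81 ≈ 4.4568)
(-17/(G(2, 0) - 15))*Z = (-17/(-5 - 15))*(361/81) = (-17/(-20))*(361/81) = -1/20*(-17)*(361/81) = (17/20)*(361/81) = 6137/1620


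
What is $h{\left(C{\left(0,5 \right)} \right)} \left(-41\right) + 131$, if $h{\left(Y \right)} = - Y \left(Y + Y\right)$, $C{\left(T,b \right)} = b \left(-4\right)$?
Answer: $32931$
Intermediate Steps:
$C{\left(T,b \right)} = - 4 b$
$h{\left(Y \right)} = - 2 Y^{2}$ ($h{\left(Y \right)} = - Y 2 Y = - 2 Y^{2}$)
$h{\left(C{\left(0,5 \right)} \right)} \left(-41\right) + 131 = - 2 \left(\left(-4\right) 5\right)^{2} \left(-41\right) + 131 = - 2 \left(-20\right)^{2} \left(-41\right) + 131 = \left(-2\right) 400 \left(-41\right) + 131 = \left(-800\right) \left(-41\right) + 131 = 32800 + 131 = 32931$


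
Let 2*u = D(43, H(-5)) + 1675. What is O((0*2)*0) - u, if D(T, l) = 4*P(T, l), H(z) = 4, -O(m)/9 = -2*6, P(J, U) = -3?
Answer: -1447/2 ≈ -723.50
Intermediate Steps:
O(m) = 108 (O(m) = -(-18)*6 = -9*(-12) = 108)
D(T, l) = -12 (D(T, l) = 4*(-3) = -12)
u = 1663/2 (u = (-12 + 1675)/2 = (½)*1663 = 1663/2 ≈ 831.50)
O((0*2)*0) - u = 108 - 1*1663/2 = 108 - 1663/2 = -1447/2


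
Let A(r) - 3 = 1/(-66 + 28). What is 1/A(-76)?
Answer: 38/113 ≈ 0.33628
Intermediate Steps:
A(r) = 113/38 (A(r) = 3 + 1/(-66 + 28) = 3 + 1/(-38) = 3 - 1/38 = 113/38)
1/A(-76) = 1/(113/38) = 38/113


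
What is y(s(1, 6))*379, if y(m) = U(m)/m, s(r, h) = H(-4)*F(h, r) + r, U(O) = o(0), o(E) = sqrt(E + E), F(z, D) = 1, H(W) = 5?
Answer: 0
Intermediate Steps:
o(E) = sqrt(2)*sqrt(E) (o(E) = sqrt(2*E) = sqrt(2)*sqrt(E))
U(O) = 0 (U(O) = sqrt(2)*sqrt(0) = sqrt(2)*0 = 0)
s(r, h) = 5 + r (s(r, h) = 5*1 + r = 5 + r)
y(m) = 0 (y(m) = 0/m = 0)
y(s(1, 6))*379 = 0*379 = 0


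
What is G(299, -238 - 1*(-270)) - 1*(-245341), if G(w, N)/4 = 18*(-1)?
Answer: 245269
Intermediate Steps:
G(w, N) = -72 (G(w, N) = 4*(18*(-1)) = 4*(-18) = -72)
G(299, -238 - 1*(-270)) - 1*(-245341) = -72 - 1*(-245341) = -72 + 245341 = 245269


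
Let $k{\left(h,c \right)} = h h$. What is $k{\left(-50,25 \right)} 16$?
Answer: $40000$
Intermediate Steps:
$k{\left(h,c \right)} = h^{2}$
$k{\left(-50,25 \right)} 16 = \left(-50\right)^{2} \cdot 16 = 2500 \cdot 16 = 40000$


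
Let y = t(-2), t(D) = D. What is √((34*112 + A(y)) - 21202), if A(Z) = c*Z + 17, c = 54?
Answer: I*√17485 ≈ 132.23*I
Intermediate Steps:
y = -2
A(Z) = 17 + 54*Z (A(Z) = 54*Z + 17 = 17 + 54*Z)
√((34*112 + A(y)) - 21202) = √((34*112 + (17 + 54*(-2))) - 21202) = √((3808 + (17 - 108)) - 21202) = √((3808 - 91) - 21202) = √(3717 - 21202) = √(-17485) = I*√17485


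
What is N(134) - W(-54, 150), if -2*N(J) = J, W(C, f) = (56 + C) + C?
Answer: -15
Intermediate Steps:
W(C, f) = 56 + 2*C
N(J) = -J/2
N(134) - W(-54, 150) = -1/2*134 - (56 + 2*(-54)) = -67 - (56 - 108) = -67 - 1*(-52) = -67 + 52 = -15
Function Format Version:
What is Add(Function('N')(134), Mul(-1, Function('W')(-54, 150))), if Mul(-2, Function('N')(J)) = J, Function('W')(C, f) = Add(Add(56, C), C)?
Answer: -15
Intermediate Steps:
Function('W')(C, f) = Add(56, Mul(2, C))
Function('N')(J) = Mul(Rational(-1, 2), J)
Add(Function('N')(134), Mul(-1, Function('W')(-54, 150))) = Add(Mul(Rational(-1, 2), 134), Mul(-1, Add(56, Mul(2, -54)))) = Add(-67, Mul(-1, Add(56, -108))) = Add(-67, Mul(-1, -52)) = Add(-67, 52) = -15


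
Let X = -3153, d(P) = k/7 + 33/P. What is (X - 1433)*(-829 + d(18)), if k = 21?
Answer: 11338885/3 ≈ 3.7796e+6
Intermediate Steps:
d(P) = 3 + 33/P (d(P) = 21/7 + 33/P = 21*(1/7) + 33/P = 3 + 33/P)
(X - 1433)*(-829 + d(18)) = (-3153 - 1433)*(-829 + (3 + 33/18)) = -4586*(-829 + (3 + 33*(1/18))) = -4586*(-829 + (3 + 11/6)) = -4586*(-829 + 29/6) = -4586*(-4945/6) = 11338885/3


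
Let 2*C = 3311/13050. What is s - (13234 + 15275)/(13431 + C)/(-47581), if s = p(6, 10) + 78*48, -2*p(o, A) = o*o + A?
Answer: 62064919854535211/16679634267791 ≈ 3721.0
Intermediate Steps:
C = 3311/26100 (C = (3311/13050)/2 = (3311*(1/13050))/2 = (½)*(3311/13050) = 3311/26100 ≈ 0.12686)
p(o, A) = -A/2 - o²/2 (p(o, A) = -(o*o + A)/2 = -(o² + A)/2 = -(A + o²)/2 = -A/2 - o²/2)
s = 3721 (s = (-½*10 - ½*6²) + 78*48 = (-5 - ½*36) + 3744 = (-5 - 18) + 3744 = -23 + 3744 = 3721)
s - (13234 + 15275)/(13431 + C)/(-47581) = 3721 - (13234 + 15275)/(13431 + 3311/26100)/(-47581) = 3721 - 28509/(350552411/26100)*(-1)/47581 = 3721 - 28509*(26100/350552411)*(-1)/47581 = 3721 - 744084900*(-1)/(350552411*47581) = 3721 - 1*(-744084900/16679634267791) = 3721 + 744084900/16679634267791 = 62064919854535211/16679634267791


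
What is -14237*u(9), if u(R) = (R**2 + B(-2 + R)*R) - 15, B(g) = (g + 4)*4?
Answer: -6577494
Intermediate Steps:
B(g) = 16 + 4*g (B(g) = (4 + g)*4 = 16 + 4*g)
u(R) = -15 + R**2 + R*(8 + 4*R) (u(R) = (R**2 + (16 + 4*(-2 + R))*R) - 15 = (R**2 + (16 + (-8 + 4*R))*R) - 15 = (R**2 + (8 + 4*R)*R) - 15 = (R**2 + R*(8 + 4*R)) - 15 = -15 + R**2 + R*(8 + 4*R))
-14237*u(9) = -14237*(-15 + 5*9**2 + 8*9) = -14237*(-15 + 5*81 + 72) = -14237*(-15 + 405 + 72) = -14237*462 = -6577494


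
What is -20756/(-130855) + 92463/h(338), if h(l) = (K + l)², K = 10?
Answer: 4870960163/5282354640 ≈ 0.92212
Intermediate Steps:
h(l) = (10 + l)²
-20756/(-130855) + 92463/h(338) = -20756/(-130855) + 92463/((10 + 338)²) = -20756*(-1/130855) + 92463/(348²) = 20756/130855 + 92463/121104 = 20756/130855 + 92463*(1/121104) = 20756/130855 + 30821/40368 = 4870960163/5282354640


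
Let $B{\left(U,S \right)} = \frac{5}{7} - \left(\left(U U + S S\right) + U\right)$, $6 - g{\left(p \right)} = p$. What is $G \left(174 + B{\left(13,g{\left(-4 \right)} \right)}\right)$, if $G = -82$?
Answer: $\frac{61582}{7} \approx 8797.4$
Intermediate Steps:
$g{\left(p \right)} = 6 - p$
$B{\left(U,S \right)} = \frac{5}{7} - U - S^{2} - U^{2}$ ($B{\left(U,S \right)} = 5 \cdot \frac{1}{7} - \left(\left(U^{2} + S^{2}\right) + U\right) = \frac{5}{7} - \left(\left(S^{2} + U^{2}\right) + U\right) = \frac{5}{7} - \left(U + S^{2} + U^{2}\right) = \frac{5}{7} - U - S^{2} - U^{2}$)
$G \left(174 + B{\left(13,g{\left(-4 \right)} \right)}\right) = - 82 \left(174 - \left(\frac{1269}{7} + \left(6 - -4\right)^{2}\right)\right) = - 82 \left(174 - \left(\frac{1269}{7} + \left(6 + 4\right)^{2}\right)\right) = - 82 \left(174 - \frac{1969}{7}\right) = \left(-82\right) \left(- \frac{751}{7}\right) = \frac{61582}{7}$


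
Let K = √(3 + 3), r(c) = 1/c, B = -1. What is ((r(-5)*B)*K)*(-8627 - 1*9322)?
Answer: -17949*√6/5 ≈ -8793.2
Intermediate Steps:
K = √6 ≈ 2.4495
((r(-5)*B)*K)*(-8627 - 1*9322) = ((-1/(-5))*√6)*(-8627 - 1*9322) = ((-⅕*(-1))*√6)*(-8627 - 9322) = (√6/5)*(-17949) = -17949*√6/5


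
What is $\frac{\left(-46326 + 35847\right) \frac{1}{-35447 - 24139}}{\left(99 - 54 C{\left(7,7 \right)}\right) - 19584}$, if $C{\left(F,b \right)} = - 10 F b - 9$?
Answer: $\frac{3493}{148190382} \approx 2.3571 \cdot 10^{-5}$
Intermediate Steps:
$C{\left(F,b \right)} = -9 - 10 F b$ ($C{\left(F,b \right)} = - 10 F b - 9 = -9 - 10 F b$)
$\frac{\left(-46326 + 35847\right) \frac{1}{-35447 - 24139}}{\left(99 - 54 C{\left(7,7 \right)}\right) - 19584} = \frac{\left(-46326 + 35847\right) \frac{1}{-35447 - 24139}}{\left(99 - 54 \left(-9 - 70 \cdot 7\right)\right) - 19584} = \frac{\left(-10479\right) \frac{1}{-59586}}{\left(99 - 54 \left(-9 - 490\right)\right) - 19584} = \frac{\left(-10479\right) \left(- \frac{1}{59586}\right)}{\left(99 - -26946\right) - 19584} = \frac{3493}{19862 \left(\left(99 + 26946\right) - 19584\right)} = \frac{3493}{19862 \left(27045 - 19584\right)} = \frac{3493}{19862 \cdot 7461} = \frac{3493}{19862} \cdot \frac{1}{7461} = \frac{3493}{148190382}$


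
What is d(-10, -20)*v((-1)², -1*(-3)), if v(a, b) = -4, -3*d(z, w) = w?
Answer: -80/3 ≈ -26.667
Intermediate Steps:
d(z, w) = -w/3
d(-10, -20)*v((-1)², -1*(-3)) = -⅓*(-20)*(-4) = (20/3)*(-4) = -80/3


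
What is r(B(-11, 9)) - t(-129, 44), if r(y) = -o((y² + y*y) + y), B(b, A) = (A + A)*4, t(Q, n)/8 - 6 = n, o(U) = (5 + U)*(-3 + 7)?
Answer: -42180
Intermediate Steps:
o(U) = 20 + 4*U (o(U) = (5 + U)*4 = 20 + 4*U)
t(Q, n) = 48 + 8*n
B(b, A) = 8*A (B(b, A) = (2*A)*4 = 8*A)
r(y) = -20 - 8*y² - 4*y (r(y) = -(20 + 4*((y² + y*y) + y)) = -(20 + 4*((y² + y²) + y)) = -(20 + 4*(2*y² + y)) = -(20 + 4*(y + 2*y²)) = -(20 + (4*y + 8*y²)) = -(20 + 4*y + 8*y²) = -20 - 8*y² - 4*y)
r(B(-11, 9)) - t(-129, 44) = (-20 - 4*8*9*(1 + 2*(8*9))) - (48 + 8*44) = (-20 - 4*72*(1 + 2*72)) - (48 + 352) = (-20 - 4*72*(1 + 144)) - 1*400 = (-20 - 4*72*145) - 400 = (-20 - 41760) - 400 = -41780 - 400 = -42180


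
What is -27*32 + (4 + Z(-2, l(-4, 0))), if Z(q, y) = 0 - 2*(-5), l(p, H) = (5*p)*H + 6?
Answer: -850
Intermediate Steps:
l(p, H) = 6 + 5*H*p (l(p, H) = 5*H*p + 6 = 6 + 5*H*p)
Z(q, y) = 10 (Z(q, y) = 0 + 10 = 10)
-27*32 + (4 + Z(-2, l(-4, 0))) = -27*32 + (4 + 10) = -864 + 14 = -850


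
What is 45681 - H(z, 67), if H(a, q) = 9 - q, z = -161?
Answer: 45739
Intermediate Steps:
45681 - H(z, 67) = 45681 - (9 - 1*67) = 45681 - (9 - 67) = 45681 - 1*(-58) = 45681 + 58 = 45739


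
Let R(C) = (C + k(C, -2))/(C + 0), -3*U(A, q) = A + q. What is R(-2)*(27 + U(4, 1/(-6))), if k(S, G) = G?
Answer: 463/9 ≈ 51.444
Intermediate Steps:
U(A, q) = -A/3 - q/3 (U(A, q) = -(A + q)/3 = -A/3 - q/3)
R(C) = (-2 + C)/C (R(C) = (C - 2)/(C + 0) = (-2 + C)/C)
R(-2)*(27 + U(4, 1/(-6))) = ((-2 - 2)/(-2))*(27 + (-⅓*4 - ⅓/(-6))) = (-½*(-4))*(27 + (-4/3 - ⅓*(-⅙))) = 2*(27 + (-4/3 + 1/18)) = 2*(27 - 23/18) = 2*(463/18) = 463/9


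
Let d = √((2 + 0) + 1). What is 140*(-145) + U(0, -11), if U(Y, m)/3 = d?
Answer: -20300 + 3*√3 ≈ -20295.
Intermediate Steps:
d = √3 (d = √(2 + 1) = √3 ≈ 1.7320)
U(Y, m) = 3*√3
140*(-145) + U(0, -11) = 140*(-145) + 3*√3 = -20300 + 3*√3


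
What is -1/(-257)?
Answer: 1/257 ≈ 0.0038911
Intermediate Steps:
-1/(-257) = -1*(-1/257) = 1/257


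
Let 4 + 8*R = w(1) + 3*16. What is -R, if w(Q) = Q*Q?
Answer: -45/8 ≈ -5.6250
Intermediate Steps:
w(Q) = Q²
R = 45/8 (R = -½ + (1² + 3*16)/8 = -½ + (1 + 48)/8 = -½ + (⅛)*49 = -½ + 49/8 = 45/8 ≈ 5.6250)
-R = -1*45/8 = -45/8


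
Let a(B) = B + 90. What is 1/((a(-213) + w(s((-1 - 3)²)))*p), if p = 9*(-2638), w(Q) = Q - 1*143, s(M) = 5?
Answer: 1/6196662 ≈ 1.6138e-7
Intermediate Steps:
a(B) = 90 + B
w(Q) = -143 + Q (w(Q) = Q - 143 = -143 + Q)
p = -23742
1/((a(-213) + w(s((-1 - 3)²)))*p) = 1/(((90 - 213) + (-143 + 5))*(-23742)) = -1/23742/(-123 - 138) = -1/23742/(-261) = -1/261*(-1/23742) = 1/6196662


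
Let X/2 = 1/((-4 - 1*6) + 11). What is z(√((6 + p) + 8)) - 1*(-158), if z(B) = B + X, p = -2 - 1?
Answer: 160 + √11 ≈ 163.32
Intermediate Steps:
p = -3
X = 2 (X = 2/((-4 - 1*6) + 11) = 2/((-4 - 6) + 11) = 2/(-10 + 11) = 2/1 = 2*1 = 2)
z(B) = 2 + B (z(B) = B + 2 = 2 + B)
z(√((6 + p) + 8)) - 1*(-158) = (2 + √((6 - 3) + 8)) - 1*(-158) = (2 + √(3 + 8)) + 158 = (2 + √11) + 158 = 160 + √11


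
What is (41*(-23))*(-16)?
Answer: 15088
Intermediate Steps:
(41*(-23))*(-16) = -943*(-16) = 15088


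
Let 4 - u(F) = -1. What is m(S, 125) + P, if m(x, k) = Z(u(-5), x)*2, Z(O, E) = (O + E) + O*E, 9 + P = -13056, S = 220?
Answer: -10415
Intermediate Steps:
P = -13065 (P = -9 - 13056 = -13065)
u(F) = 5 (u(F) = 4 - 1*(-1) = 4 + 1 = 5)
Z(O, E) = E + O + E*O (Z(O, E) = (E + O) + E*O = E + O + E*O)
m(x, k) = 10 + 12*x (m(x, k) = (x + 5 + x*5)*2 = (x + 5 + 5*x)*2 = (5 + 6*x)*2 = 10 + 12*x)
m(S, 125) + P = (10 + 12*220) - 13065 = (10 + 2640) - 13065 = 2650 - 13065 = -10415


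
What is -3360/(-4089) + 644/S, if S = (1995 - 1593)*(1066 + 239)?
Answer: 349846/425115 ≈ 0.82294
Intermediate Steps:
S = 524610 (S = 402*1305 = 524610)
-3360/(-4089) + 644/S = -3360/(-4089) + 644/524610 = -3360*(-1/4089) + 644*(1/524610) = 1120/1363 + 322/262305 = 349846/425115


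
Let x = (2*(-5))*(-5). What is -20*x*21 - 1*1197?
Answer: -22197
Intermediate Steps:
x = 50 (x = -10*(-5) = 50)
-20*x*21 - 1*1197 = -20*50*21 - 1*1197 = -1000*21 - 1197 = -21000 - 1197 = -22197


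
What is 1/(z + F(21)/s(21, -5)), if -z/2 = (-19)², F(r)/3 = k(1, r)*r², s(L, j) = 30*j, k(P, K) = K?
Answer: -50/45361 ≈ -0.0011023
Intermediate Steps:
F(r) = 3*r³ (F(r) = 3*(r*r²) = 3*r³)
z = -722 (z = -2*(-19)² = -2*361 = -722)
1/(z + F(21)/s(21, -5)) = 1/(-722 + (3*21³)/((30*(-5)))) = 1/(-722 + (3*9261)/(-150)) = 1/(-722 + 27783*(-1/150)) = 1/(-722 - 9261/50) = 1/(-45361/50) = -50/45361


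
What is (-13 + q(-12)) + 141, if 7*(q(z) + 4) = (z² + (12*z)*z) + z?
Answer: 2728/7 ≈ 389.71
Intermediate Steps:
q(z) = -4 + z/7 + 13*z²/7 (q(z) = -4 + ((z² + (12*z)*z) + z)/7 = -4 + ((z² + 12*z²) + z)/7 = -4 + (13*z² + z)/7 = -4 + (z + 13*z²)/7 = -4 + (z/7 + 13*z²/7) = -4 + z/7 + 13*z²/7)
(-13 + q(-12)) + 141 = (-13 + (-4 + (⅐)*(-12) + (13/7)*(-12)²)) + 141 = (-13 + (-4 - 12/7 + (13/7)*144)) + 141 = (-13 + (-4 - 12/7 + 1872/7)) + 141 = (-13 + 1832/7) + 141 = 1741/7 + 141 = 2728/7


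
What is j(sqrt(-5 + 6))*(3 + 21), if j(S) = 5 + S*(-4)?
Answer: 24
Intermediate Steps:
j(S) = 5 - 4*S
j(sqrt(-5 + 6))*(3 + 21) = (5 - 4*sqrt(-5 + 6))*(3 + 21) = (5 - 4*sqrt(1))*24 = (5 - 4*1)*24 = (5 - 4)*24 = 1*24 = 24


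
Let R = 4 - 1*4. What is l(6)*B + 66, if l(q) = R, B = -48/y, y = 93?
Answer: 66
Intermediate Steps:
R = 0 (R = 4 - 4 = 0)
B = -16/31 (B = -48/93 = -48*1/93 = -16/31 ≈ -0.51613)
l(q) = 0
l(6)*B + 66 = 0*(-16/31) + 66 = 0 + 66 = 66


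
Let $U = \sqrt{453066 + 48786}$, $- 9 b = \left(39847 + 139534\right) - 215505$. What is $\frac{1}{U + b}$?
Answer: $\frac{81279}{316073341} - \frac{81 \sqrt{125463}}{632146682} \approx 0.00021177$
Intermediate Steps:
$b = \frac{36124}{9}$ ($b = - \frac{\left(39847 + 139534\right) - 215505}{9} = - \frac{179381 - 215505}{9} = \left(- \frac{1}{9}\right) \left(-36124\right) = \frac{36124}{9} \approx 4013.8$)
$U = 2 \sqrt{125463}$ ($U = \sqrt{501852} = 2 \sqrt{125463} \approx 708.42$)
$\frac{1}{U + b} = \frac{1}{2 \sqrt{125463} + \frac{36124}{9}} = \frac{1}{\frac{36124}{9} + 2 \sqrt{125463}}$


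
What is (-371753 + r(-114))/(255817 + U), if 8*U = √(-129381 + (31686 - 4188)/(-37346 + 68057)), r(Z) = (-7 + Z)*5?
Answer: -62408359673419648/42875726692457283 + 2978864*I*√13558539309047/42875726692457283 ≈ -1.4556 + 0.00025583*I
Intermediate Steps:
r(Z) = -35 + 5*Z
U = I*√13558539309047/81896 (U = √(-129381 + (31686 - 4188)/(-37346 + 68057))/8 = √(-129381 + 27498/30711)/8 = √(-129381 + 27498*(1/30711))/8 = √(-129381 + 9166/10237)/8 = √(-1324464131/10237)/8 = (I*√13558539309047/10237)/8 = I*√13558539309047/81896 ≈ 44.962*I)
(-371753 + r(-114))/(255817 + U) = (-371753 + (-35 + 5*(-114)))/(255817 + I*√13558539309047/81896) = (-371753 + (-35 - 570))/(255817 + I*√13558539309047/81896) = (-371753 - 605)/(255817 + I*√13558539309047/81896) = -372358/(255817 + I*√13558539309047/81896)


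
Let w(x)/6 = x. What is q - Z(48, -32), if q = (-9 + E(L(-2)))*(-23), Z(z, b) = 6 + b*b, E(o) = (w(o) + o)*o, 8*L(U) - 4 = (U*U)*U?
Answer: -3453/4 ≈ -863.25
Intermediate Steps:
w(x) = 6*x
L(U) = 1/2 + U**3/8 (L(U) = 1/2 + ((U*U)*U)/8 = 1/2 + (U**2*U)/8 = 1/2 + U**3/8)
E(o) = 7*o**2 (E(o) = (6*o + o)*o = (7*o)*o = 7*o**2)
Z(z, b) = 6 + b**2
q = 667/4 (q = (-9 + 7*(1/2 + (1/8)*(-2)**3)**2)*(-23) = (-9 + 7*(1/2 + (1/8)*(-8))**2)*(-23) = (-9 + 7*(1/2 - 1)**2)*(-23) = (-9 + 7*(-1/2)**2)*(-23) = (-9 + 7*(1/4))*(-23) = (-9 + 7/4)*(-23) = -29/4*(-23) = 667/4 ≈ 166.75)
q - Z(48, -32) = 667/4 - (6 + (-32)**2) = 667/4 - (6 + 1024) = 667/4 - 1*1030 = 667/4 - 1030 = -3453/4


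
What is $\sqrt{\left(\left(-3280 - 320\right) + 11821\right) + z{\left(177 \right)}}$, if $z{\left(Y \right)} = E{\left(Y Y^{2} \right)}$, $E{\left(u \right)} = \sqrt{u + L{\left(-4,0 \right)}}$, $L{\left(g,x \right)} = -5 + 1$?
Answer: $\sqrt{8221 + \sqrt{5545229}} \approx 102.84$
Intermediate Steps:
$L{\left(g,x \right)} = -4$
$E{\left(u \right)} = \sqrt{-4 + u}$ ($E{\left(u \right)} = \sqrt{u - 4} = \sqrt{-4 + u}$)
$z{\left(Y \right)} = \sqrt{-4 + Y^{3}}$ ($z{\left(Y \right)} = \sqrt{-4 + Y Y^{2}} = \sqrt{-4 + Y^{3}}$)
$\sqrt{\left(\left(-3280 - 320\right) + 11821\right) + z{\left(177 \right)}} = \sqrt{\left(\left(-3280 - 320\right) + 11821\right) + \sqrt{-4 + 177^{3}}} = \sqrt{\left(-3600 + 11821\right) + \sqrt{-4 + 5545233}} = \sqrt{8221 + \sqrt{5545229}}$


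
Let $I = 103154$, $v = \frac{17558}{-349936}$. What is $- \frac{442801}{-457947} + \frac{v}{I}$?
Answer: $\frac{7991955837413959}{8265324696575184} \approx 0.96693$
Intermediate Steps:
$v = - \frac{8779}{174968}$ ($v = 17558 \left(- \frac{1}{349936}\right) = - \frac{8779}{174968} \approx -0.050175$)
$- \frac{442801}{-457947} + \frac{v}{I} = - \frac{442801}{-457947} - \frac{8779}{174968 \cdot 103154} = \left(-442801\right) \left(- \frac{1}{457947}\right) - \frac{8779}{18048649072} = \frac{442801}{457947} - \frac{8779}{18048649072} = \frac{7991955837413959}{8265324696575184}$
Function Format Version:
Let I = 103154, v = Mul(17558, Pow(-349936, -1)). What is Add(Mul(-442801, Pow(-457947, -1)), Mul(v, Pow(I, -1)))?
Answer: Rational(7991955837413959, 8265324696575184) ≈ 0.96693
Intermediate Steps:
v = Rational(-8779, 174968) (v = Mul(17558, Rational(-1, 349936)) = Rational(-8779, 174968) ≈ -0.050175)
Add(Mul(-442801, Pow(-457947, -1)), Mul(v, Pow(I, -1))) = Add(Mul(-442801, Pow(-457947, -1)), Mul(Rational(-8779, 174968), Pow(103154, -1))) = Add(Mul(-442801, Rational(-1, 457947)), Mul(Rational(-8779, 174968), Rational(1, 103154))) = Add(Rational(442801, 457947), Rational(-8779, 18048649072)) = Rational(7991955837413959, 8265324696575184)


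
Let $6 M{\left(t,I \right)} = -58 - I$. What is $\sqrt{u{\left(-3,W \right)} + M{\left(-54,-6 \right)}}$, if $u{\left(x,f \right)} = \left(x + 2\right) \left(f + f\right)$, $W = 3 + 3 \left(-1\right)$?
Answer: $\frac{i \sqrt{78}}{3} \approx 2.9439 i$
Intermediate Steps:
$W = 0$ ($W = 3 - 3 = 0$)
$u{\left(x,f \right)} = 2 f \left(2 + x\right)$ ($u{\left(x,f \right)} = \left(2 + x\right) 2 f = 2 f \left(2 + x\right)$)
$M{\left(t,I \right)} = - \frac{29}{3} - \frac{I}{6}$ ($M{\left(t,I \right)} = \frac{-58 - I}{6} = - \frac{29}{3} - \frac{I}{6}$)
$\sqrt{u{\left(-3,W \right)} + M{\left(-54,-6 \right)}} = \sqrt{2 \cdot 0 \left(2 - 3\right) - \frac{26}{3}} = \sqrt{2 \cdot 0 \left(-1\right) + \left(- \frac{29}{3} + 1\right)} = \sqrt{0 - \frac{26}{3}} = \sqrt{- \frac{26}{3}} = \frac{i \sqrt{78}}{3}$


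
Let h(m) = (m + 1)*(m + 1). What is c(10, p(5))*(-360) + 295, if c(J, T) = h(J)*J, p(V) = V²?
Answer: -435305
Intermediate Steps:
h(m) = (1 + m)² (h(m) = (1 + m)*(1 + m) = (1 + m)²)
c(J, T) = J*(1 + J)² (c(J, T) = (1 + J)²*J = J*(1 + J)²)
c(10, p(5))*(-360) + 295 = (10*(1 + 10)²)*(-360) + 295 = (10*11²)*(-360) + 295 = (10*121)*(-360) + 295 = 1210*(-360) + 295 = -435600 + 295 = -435305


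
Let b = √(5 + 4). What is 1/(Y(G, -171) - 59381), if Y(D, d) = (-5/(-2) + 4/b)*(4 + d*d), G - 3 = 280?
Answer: 6/316349 ≈ 1.8966e-5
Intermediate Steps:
G = 283 (G = 3 + 280 = 283)
b = 3 (b = √9 = 3)
Y(D, d) = 46/3 + 23*d²/6 (Y(D, d) = (-5/(-2) + 4/3)*(4 + d*d) = (-5*(-½) + 4*(⅓))*(4 + d²) = (5/2 + 4/3)*(4 + d²) = 23*(4 + d²)/6 = 46/3 + 23*d²/6)
1/(Y(G, -171) - 59381) = 1/((46/3 + (23/6)*(-171)²) - 59381) = 1/((46/3 + (23/6)*29241) - 59381) = 1/((46/3 + 224181/2) - 59381) = 1/(672635/6 - 59381) = 1/(316349/6) = 6/316349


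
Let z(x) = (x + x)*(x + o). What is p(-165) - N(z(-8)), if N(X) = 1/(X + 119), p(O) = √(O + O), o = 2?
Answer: -1/215 + I*√330 ≈ -0.0046512 + 18.166*I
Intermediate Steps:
z(x) = 2*x*(2 + x) (z(x) = (x + x)*(x + 2) = (2*x)*(2 + x) = 2*x*(2 + x))
p(O) = √2*√O (p(O) = √(2*O) = √2*√O)
N(X) = 1/(119 + X)
p(-165) - N(z(-8)) = √2*√(-165) - 1/(119 + 2*(-8)*(2 - 8)) = √2*(I*√165) - 1/(119 + 2*(-8)*(-6)) = I*√330 - 1/(119 + 96) = I*√330 - 1/215 = -1/215 + I*√330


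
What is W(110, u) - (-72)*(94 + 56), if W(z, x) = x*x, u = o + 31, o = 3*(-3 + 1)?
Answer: 11425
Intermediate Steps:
o = -6 (o = 3*(-2) = -6)
u = 25 (u = -6 + 31 = 25)
W(z, x) = x²
W(110, u) - (-72)*(94 + 56) = 25² - (-72)*(94 + 56) = 625 - (-72)*150 = 625 - 1*(-10800) = 625 + 10800 = 11425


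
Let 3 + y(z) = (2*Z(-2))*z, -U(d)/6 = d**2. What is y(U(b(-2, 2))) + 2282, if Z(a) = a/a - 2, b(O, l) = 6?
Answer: 2711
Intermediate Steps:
U(d) = -6*d**2
Z(a) = -1 (Z(a) = 1 - 2 = -1)
y(z) = -3 - 2*z (y(z) = -3 + (2*(-1))*z = -3 - 2*z)
y(U(b(-2, 2))) + 2282 = (-3 - (-12)*6**2) + 2282 = (-3 - (-12)*36) + 2282 = (-3 - 2*(-216)) + 2282 = (-3 + 432) + 2282 = 429 + 2282 = 2711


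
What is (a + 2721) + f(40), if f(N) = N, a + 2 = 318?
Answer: 3077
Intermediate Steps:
a = 316 (a = -2 + 318 = 316)
(a + 2721) + f(40) = (316 + 2721) + 40 = 3037 + 40 = 3077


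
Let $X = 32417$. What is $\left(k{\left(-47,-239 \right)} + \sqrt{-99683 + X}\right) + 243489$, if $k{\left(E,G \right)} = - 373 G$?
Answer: $332636 + 3 i \sqrt{7474} \approx 3.3264 \cdot 10^{5} + 259.36 i$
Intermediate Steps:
$\left(k{\left(-47,-239 \right)} + \sqrt{-99683 + X}\right) + 243489 = \left(\left(-373\right) \left(-239\right) + \sqrt{-99683 + 32417}\right) + 243489 = \left(89147 + \sqrt{-67266}\right) + 243489 = \left(89147 + 3 i \sqrt{7474}\right) + 243489 = 332636 + 3 i \sqrt{7474}$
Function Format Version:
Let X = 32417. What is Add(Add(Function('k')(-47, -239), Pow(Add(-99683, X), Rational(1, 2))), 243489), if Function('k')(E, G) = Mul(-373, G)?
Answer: Add(332636, Mul(3, I, Pow(7474, Rational(1, 2)))) ≈ Add(3.3264e+5, Mul(259.36, I))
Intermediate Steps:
Add(Add(Function('k')(-47, -239), Pow(Add(-99683, X), Rational(1, 2))), 243489) = Add(Add(Mul(-373, -239), Pow(Add(-99683, 32417), Rational(1, 2))), 243489) = Add(Add(89147, Pow(-67266, Rational(1, 2))), 243489) = Add(Add(89147, Mul(3, I, Pow(7474, Rational(1, 2)))), 243489) = Add(332636, Mul(3, I, Pow(7474, Rational(1, 2))))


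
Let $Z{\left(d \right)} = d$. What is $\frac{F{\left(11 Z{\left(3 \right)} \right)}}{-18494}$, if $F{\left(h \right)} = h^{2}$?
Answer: $- \frac{1089}{18494} \approx -0.058884$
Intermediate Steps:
$\frac{F{\left(11 Z{\left(3 \right)} \right)}}{-18494} = \frac{\left(11 \cdot 3\right)^{2}}{-18494} = 33^{2} \left(- \frac{1}{18494}\right) = 1089 \left(- \frac{1}{18494}\right) = - \frac{1089}{18494}$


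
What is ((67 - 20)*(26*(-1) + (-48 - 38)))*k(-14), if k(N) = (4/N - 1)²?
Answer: -60912/7 ≈ -8701.7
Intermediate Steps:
k(N) = (-1 + 4/N)²
((67 - 20)*(26*(-1) + (-48 - 38)))*k(-14) = ((67 - 20)*(26*(-1) + (-48 - 38)))*((-4 - 14)²/(-14)²) = (47*(-26 - 86))*((1/196)*(-18)²) = (47*(-112))*((1/196)*324) = -5264*81/49 = -60912/7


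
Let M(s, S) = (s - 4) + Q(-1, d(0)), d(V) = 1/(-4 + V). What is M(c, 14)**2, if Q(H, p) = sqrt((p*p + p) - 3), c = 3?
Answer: (-4 + I*sqrt(51))**2/16 ≈ -2.1875 - 3.5707*I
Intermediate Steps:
Q(H, p) = sqrt(-3 + p + p**2) (Q(H, p) = sqrt((p**2 + p) - 3) = sqrt((p + p**2) - 3) = sqrt(-3 + p + p**2))
M(s, S) = -4 + s + I*sqrt(51)/4 (M(s, S) = (s - 4) + sqrt(-3 + 1/(-4 + 0) + (1/(-4 + 0))**2) = (-4 + s) + sqrt(-3 + 1/(-4) + (1/(-4))**2) = (-4 + s) + sqrt(-3 - 1/4 + (-1/4)**2) = (-4 + s) + sqrt(-3 - 1/4 + 1/16) = (-4 + s) + sqrt(-51/16) = (-4 + s) + I*sqrt(51)/4 = -4 + s + I*sqrt(51)/4)
M(c, 14)**2 = (-4 + 3 + I*sqrt(51)/4)**2 = (-1 + I*sqrt(51)/4)**2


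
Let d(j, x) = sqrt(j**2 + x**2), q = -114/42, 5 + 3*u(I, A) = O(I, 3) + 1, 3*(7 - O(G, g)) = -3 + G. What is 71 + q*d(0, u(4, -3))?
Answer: 4321/63 ≈ 68.587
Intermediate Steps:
O(G, g) = 8 - G/3 (O(G, g) = 7 - (-3 + G)/3 = 7 + (1 - G/3) = 8 - G/3)
u(I, A) = 4/3 - I/9 (u(I, A) = -5/3 + ((8 - I/3) + 1)/3 = -5/3 + (9 - I/3)/3 = -5/3 + (3 - I/9) = 4/3 - I/9)
q = -19/7 (q = -114*1/42 = -19/7 ≈ -2.7143)
71 + q*d(0, u(4, -3)) = 71 - 19*sqrt(0**2 + (4/3 - 1/9*4)**2)/7 = 71 - 19*sqrt(0 + (4/3 - 4/9)**2)/7 = 71 - 19*sqrt(0 + (8/9)**2)/7 = 71 - 19*sqrt(0 + 64/81)/7 = 71 - 19*sqrt(64/81)/7 = 71 - 19/7*8/9 = 71 - 152/63 = 4321/63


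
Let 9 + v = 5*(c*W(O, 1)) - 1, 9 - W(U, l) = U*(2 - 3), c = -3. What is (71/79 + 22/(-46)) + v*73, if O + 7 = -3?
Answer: 663969/1817 ≈ 365.42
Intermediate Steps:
O = -10 (O = -7 - 3 = -10)
W(U, l) = 9 + U (W(U, l) = 9 - U*(2 - 3) = 9 - U*(-1) = 9 - (-1)*U = 9 + U)
v = 5 (v = -9 + (5*(-3*(9 - 10)) - 1) = -9 + (5*(-3*(-1)) - 1) = -9 + (5*3 - 1) = -9 + (15 - 1) = -9 + 14 = 5)
(71/79 + 22/(-46)) + v*73 = (71/79 + 22/(-46)) + 5*73 = (71*(1/79) + 22*(-1/46)) + 365 = (71/79 - 11/23) + 365 = 764/1817 + 365 = 663969/1817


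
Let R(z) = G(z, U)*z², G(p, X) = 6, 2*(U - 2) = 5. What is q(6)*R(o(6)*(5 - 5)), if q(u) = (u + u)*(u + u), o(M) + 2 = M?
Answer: 0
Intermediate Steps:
U = 9/2 (U = 2 + (½)*5 = 2 + 5/2 = 9/2 ≈ 4.5000)
o(M) = -2 + M
q(u) = 4*u² (q(u) = (2*u)*(2*u) = 4*u²)
R(z) = 6*z²
q(6)*R(o(6)*(5 - 5)) = (4*6²)*(6*((-2 + 6)*(5 - 5))²) = (4*36)*(6*(4*0)²) = 144*(6*0²) = 144*(6*0) = 144*0 = 0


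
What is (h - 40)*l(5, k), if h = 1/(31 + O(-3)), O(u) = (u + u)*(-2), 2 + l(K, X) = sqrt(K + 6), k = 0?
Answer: 3438/43 - 1719*sqrt(11)/43 ≈ -52.634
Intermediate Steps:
l(K, X) = -2 + sqrt(6 + K) (l(K, X) = -2 + sqrt(K + 6) = -2 + sqrt(6 + K))
O(u) = -4*u (O(u) = (2*u)*(-2) = -4*u)
h = 1/43 (h = 1/(31 - 4*(-3)) = 1/(31 + 12) = 1/43 ≈ 0.023256)
(h - 40)*l(5, k) = (1/43 - 40)*(-2 + sqrt(6 + 5)) = -1719*(-2 + sqrt(11))/43 = 3438/43 - 1719*sqrt(11)/43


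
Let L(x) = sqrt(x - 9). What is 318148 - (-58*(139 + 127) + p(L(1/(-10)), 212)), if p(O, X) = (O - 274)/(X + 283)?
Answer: 165120394/495 - I*sqrt(910)/4950 ≈ 3.3358e+5 - 0.0060942*I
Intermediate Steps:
L(x) = sqrt(-9 + x)
p(O, X) = (-274 + O)/(283 + X)
318148 - (-58*(139 + 127) + p(L(1/(-10)), 212)) = 318148 - (-58*(139 + 127) + (-274 + sqrt(-9 + 1/(-10)))/(283 + 212)) = 318148 - (-58*266 + (-274 + sqrt(-9 - 1/10))/495) = 318148 - (-15428 + (-274 + sqrt(-91/10))/495) = 318148 - (-15428 + (-274 + I*sqrt(910)/10)/495) = 318148 - (-15428 + (-274/495 + I*sqrt(910)/4950)) = 318148 - (-7637134/495 + I*sqrt(910)/4950) = 318148 + (7637134/495 - I*sqrt(910)/4950) = 165120394/495 - I*sqrt(910)/4950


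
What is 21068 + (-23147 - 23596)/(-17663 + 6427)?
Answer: 236766791/11236 ≈ 21072.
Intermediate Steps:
21068 + (-23147 - 23596)/(-17663 + 6427) = 21068 - 46743/(-11236) = 21068 - 46743*(-1/11236) = 21068 + 46743/11236 = 236766791/11236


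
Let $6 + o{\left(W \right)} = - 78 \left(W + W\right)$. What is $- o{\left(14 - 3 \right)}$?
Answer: $1722$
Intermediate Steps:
$o{\left(W \right)} = -6 - 156 W$ ($o{\left(W \right)} = -6 - 78 \left(W + W\right) = -6 - 78 \cdot 2 W = -6 - 156 W$)
$- o{\left(14 - 3 \right)} = - (-6 - 156 \left(14 - 3\right)) = - (-6 - 1716) = \left(-1\right) \left(-1722\right) = 1722$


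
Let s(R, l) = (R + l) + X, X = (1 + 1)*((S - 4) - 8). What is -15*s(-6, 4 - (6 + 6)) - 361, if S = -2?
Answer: 269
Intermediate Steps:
X = -28 (X = (1 + 1)*((-2 - 4) - 8) = 2*(-6 - 8) = 2*(-14) = -28)
s(R, l) = -28 + R + l (s(R, l) = (R + l) - 28 = -28 + R + l)
-15*s(-6, 4 - (6 + 6)) - 361 = -15*(-28 - 6 + (4 - (6 + 6))) - 361 = -15*(-28 - 6 + (4 - 1*12)) - 361 = -15*(-28 - 6 + (4 - 12)) - 361 = -15*(-28 - 6 - 8) - 361 = -15*(-42) - 361 = 630 - 361 = 269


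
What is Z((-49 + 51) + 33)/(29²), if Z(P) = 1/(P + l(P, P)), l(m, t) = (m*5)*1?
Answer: 1/176610 ≈ 5.6622e-6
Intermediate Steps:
l(m, t) = 5*m (l(m, t) = (5*m)*1 = 5*m)
Z(P) = 1/(6*P) (Z(P) = 1/(P + 5*P) = 1/(6*P))
Z((-49 + 51) + 33)/(29²) = (1/(6*((-49 + 51) + 33)))/(29²) = (1/(6*(2 + 33)))/841 = ((⅙)/35)*(1/841) = ((⅙)*(1/35))*(1/841) = (1/210)*(1/841) = 1/176610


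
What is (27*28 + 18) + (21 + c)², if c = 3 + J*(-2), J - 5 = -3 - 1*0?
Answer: 1174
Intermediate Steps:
J = 2 (J = 5 + (-3 - 1*0) = 5 + (-3 + 0) = 5 - 3 = 2)
c = -1 (c = 3 + 2*(-2) = 3 - 4 = -1)
(27*28 + 18) + (21 + c)² = (27*28 + 18) + (21 - 1)² = (756 + 18) + 20² = 774 + 400 = 1174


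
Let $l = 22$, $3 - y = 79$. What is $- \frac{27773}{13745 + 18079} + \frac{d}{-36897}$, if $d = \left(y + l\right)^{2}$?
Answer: $- \frac{372513055}{391403376} \approx -0.95174$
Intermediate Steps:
$y = -76$ ($y = 3 - 79 = -76$)
$d = 2916$ ($d = \left(-76 + 22\right)^{2} = \left(-54\right)^{2} = 2916$)
$- \frac{27773}{13745 + 18079} + \frac{d}{-36897} = - \frac{27773}{13745 + 18079} + \frac{2916}{-36897} = - \frac{27773}{31824} + 2916 \left(- \frac{1}{36897}\right) = \left(-27773\right) \frac{1}{31824} - \frac{972}{12299} = - \frac{27773}{31824} - \frac{972}{12299} = - \frac{372513055}{391403376}$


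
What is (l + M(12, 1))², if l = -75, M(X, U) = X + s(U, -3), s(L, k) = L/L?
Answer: 3844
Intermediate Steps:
s(L, k) = 1
M(X, U) = 1 + X (M(X, U) = X + 1 = 1 + X)
(l + M(12, 1))² = (-75 + (1 + 12))² = (-75 + 13)² = (-62)² = 3844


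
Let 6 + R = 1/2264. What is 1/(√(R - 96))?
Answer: -2*I*√130704682/230927 ≈ -0.099015*I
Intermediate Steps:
R = -13583/2264 (R = -6 + 1/2264 = -13583/2264 ≈ -5.9996)
1/(√(R - 96)) = 1/(√(-13583/2264 - 96)) = 1/(√(-230927/2264)) = 1/(I*√130704682/1132) = -2*I*√130704682/230927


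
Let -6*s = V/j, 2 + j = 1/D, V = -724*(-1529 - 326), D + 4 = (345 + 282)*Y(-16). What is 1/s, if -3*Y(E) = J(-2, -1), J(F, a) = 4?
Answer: 1681/188022800 ≈ 8.9404e-6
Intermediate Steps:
Y(E) = -4/3 (Y(E) = -1/3*4 = -4/3)
D = -840 (D = -4 + (345 + 282)*(-4/3) = -4 + 627*(-4/3) = -4 - 836 = -840)
V = 1343020 (V = -724*(-1855) = 1343020)
j = -1681/840 (j = -2 + 1/(-840) = -2 - 1/840 = -1681/840 ≈ -2.0012)
s = 188022800/1681 (s = -671510/(3*(-1681/840)) = -671510*(-840)/(3*1681) = -1/6*(-1128136800/1681) = 188022800/1681 ≈ 1.1185e+5)
1/s = 1/(188022800/1681) = 1681/188022800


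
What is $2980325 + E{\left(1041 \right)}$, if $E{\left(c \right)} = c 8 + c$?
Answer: $2989694$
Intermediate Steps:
$E{\left(c \right)} = 9 c$ ($E{\left(c \right)} = 8 c + c = 9 c$)
$2980325 + E{\left(1041 \right)} = 2980325 + 9 \cdot 1041 = 2980325 + 9369 = 2989694$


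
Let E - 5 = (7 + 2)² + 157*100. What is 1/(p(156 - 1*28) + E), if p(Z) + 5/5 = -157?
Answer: 1/15628 ≈ 6.3988e-5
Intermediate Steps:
p(Z) = -158 (p(Z) = -1 - 157 = -158)
E = 15786 (E = 5 + ((7 + 2)² + 157*100) = 5 + (9² + 15700) = 5 + (81 + 15700) = 5 + 15781 = 15786)
1/(p(156 - 1*28) + E) = 1/(-158 + 15786) = 1/15628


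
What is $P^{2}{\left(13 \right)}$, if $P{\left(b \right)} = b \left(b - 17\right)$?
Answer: $2704$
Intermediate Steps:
$P{\left(b \right)} = b \left(-17 + b\right)$
$P^{2}{\left(13 \right)} = \left(13 \left(-17 + 13\right)\right)^{2} = \left(13 \left(-4\right)\right)^{2} = \left(-52\right)^{2} = 2704$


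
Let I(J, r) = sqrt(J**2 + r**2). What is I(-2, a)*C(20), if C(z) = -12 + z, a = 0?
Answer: 16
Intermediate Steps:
I(-2, a)*C(20) = sqrt((-2)**2 + 0**2)*(-12 + 20) = sqrt(4 + 0)*8 = sqrt(4)*8 = 2*8 = 16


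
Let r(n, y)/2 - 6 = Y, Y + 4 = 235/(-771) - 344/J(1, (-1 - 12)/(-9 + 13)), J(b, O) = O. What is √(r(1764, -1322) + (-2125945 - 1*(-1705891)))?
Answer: 2*I*√10544309931441/10023 ≈ 647.95*I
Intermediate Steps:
Y = 1017749/10023 (Y = -4 + (235/(-771) - 344*(-9 + 13)/(-1 - 12)) = -4 + (235*(-1/771) - 344/((-13/4))) = -4 + (-235/771 - 344/((-13*¼))) = -4 + (-235/771 - 344/(-13/4)) = -4 + (-235/771 - 344*(-4/13)) = -4 + (-235/771 + 1376/13) = -4 + 1057841/10023 = 1017749/10023 ≈ 101.54)
r(n, y) = 2155774/10023 (r(n, y) = 12 + 2*(1017749/10023) = 12 + 2035498/10023 = 2155774/10023)
√(r(1764, -1322) + (-2125945 - 1*(-1705891))) = √(2155774/10023 + (-2125945 - 1*(-1705891))) = √(2155774/10023 + (-2125945 + 1705891)) = √(2155774/10023 - 420054) = √(-4208045468/10023) = 2*I*√10544309931441/10023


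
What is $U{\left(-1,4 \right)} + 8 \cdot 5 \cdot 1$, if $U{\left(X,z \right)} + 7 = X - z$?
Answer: $28$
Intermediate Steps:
$U{\left(X,z \right)} = -7 + X - z$ ($U{\left(X,z \right)} = -7 + \left(X - z\right) = -7 + X - z$)
$U{\left(-1,4 \right)} + 8 \cdot 5 \cdot 1 = \left(-7 - 1 - 4\right) + 8 \cdot 5 \cdot 1 = \left(-7 - 1 - 4\right) + 8 \cdot 5 = -12 + 40 = 28$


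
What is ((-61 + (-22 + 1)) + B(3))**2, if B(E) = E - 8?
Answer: 7569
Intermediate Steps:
B(E) = -8 + E
((-61 + (-22 + 1)) + B(3))**2 = ((-61 + (-22 + 1)) + (-8 + 3))**2 = ((-61 - 21) - 5)**2 = (-82 - 5)**2 = (-87)**2 = 7569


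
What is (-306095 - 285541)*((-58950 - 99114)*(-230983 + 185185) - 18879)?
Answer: -4282850751641748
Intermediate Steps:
(-306095 - 285541)*((-58950 - 99114)*(-230983 + 185185) - 18879) = -591636*(-158064*(-45798) - 18879) = -591636*(7239015072 - 18879) = -591636*7238996193 = -4282850751641748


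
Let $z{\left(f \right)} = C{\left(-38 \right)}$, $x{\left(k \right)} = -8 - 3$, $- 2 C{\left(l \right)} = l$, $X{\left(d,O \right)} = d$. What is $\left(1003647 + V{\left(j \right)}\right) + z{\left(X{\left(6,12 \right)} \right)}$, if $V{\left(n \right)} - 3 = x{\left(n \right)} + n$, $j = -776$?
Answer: $1002882$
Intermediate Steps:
$C{\left(l \right)} = - \frac{l}{2}$
$x{\left(k \right)} = -11$ ($x{\left(k \right)} = -8 - 3 = -11$)
$z{\left(f \right)} = 19$ ($z{\left(f \right)} = \left(- \frac{1}{2}\right) \left(-38\right) = 19$)
$V{\left(n \right)} = -8 + n$ ($V{\left(n \right)} = 3 + \left(-11 + n\right) = -8 + n$)
$\left(1003647 + V{\left(j \right)}\right) + z{\left(X{\left(6,12 \right)} \right)} = \left(1003647 - 784\right) + 19 = 1002863 + 19 = 1002882$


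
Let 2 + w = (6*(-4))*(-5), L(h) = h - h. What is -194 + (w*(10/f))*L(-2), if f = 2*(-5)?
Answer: -194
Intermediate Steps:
L(h) = 0
f = -10
w = 118 (w = -2 + (6*(-4))*(-5) = -2 - 24*(-5) = -2 + 120 = 118)
-194 + (w*(10/f))*L(-2) = -194 + (118*(10/(-10)))*0 = -194 + (118*(10*(-1/10)))*0 = -194 + (118*(-1))*0 = -194 - 118*0 = -194 + 0 = -194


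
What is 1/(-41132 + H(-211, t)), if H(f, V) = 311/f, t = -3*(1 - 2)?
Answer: -211/8679163 ≈ -2.4311e-5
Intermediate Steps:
t = 3 (t = -3*(-1) = 3)
1/(-41132 + H(-211, t)) = 1/(-41132 + 311/(-211)) = 1/(-41132 + 311*(-1/211)) = 1/(-41132 - 311/211) = 1/(-8679163/211) = -211/8679163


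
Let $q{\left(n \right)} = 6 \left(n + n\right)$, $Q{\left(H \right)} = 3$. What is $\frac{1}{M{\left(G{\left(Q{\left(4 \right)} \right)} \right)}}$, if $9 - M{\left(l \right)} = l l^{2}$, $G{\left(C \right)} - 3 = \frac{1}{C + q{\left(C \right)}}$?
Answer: $- \frac{59319}{1109161} \approx -0.053481$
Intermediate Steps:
$q{\left(n \right)} = 12 n$ ($q{\left(n \right)} = 6 \cdot 2 n = 12 n$)
$G{\left(C \right)} = 3 + \frac{1}{13 C}$ ($G{\left(C \right)} = 3 + \frac{1}{C + 12 C} = 3 + \frac{1}{13 C}$)
$M{\left(l \right)} = 9 - l^{3}$ ($M{\left(l \right)} = 9 - l l^{2} = 9 - l^{3}$)
$\frac{1}{M{\left(G{\left(Q{\left(4 \right)} \right)} \right)}} = \frac{1}{9 - \left(3 + \frac{1}{13 \cdot 3}\right)^{3}} = \frac{1}{9 - \left(3 + \frac{1}{13} \cdot \frac{1}{3}\right)^{3}} = \frac{1}{9 - \left(3 + \frac{1}{39}\right)^{3}} = \frac{1}{9 - \left(\frac{118}{39}\right)^{3}} = \frac{1}{9 - \frac{1643032}{59319}} = \frac{1}{- \frac{1109161}{59319}} = - \frac{59319}{1109161}$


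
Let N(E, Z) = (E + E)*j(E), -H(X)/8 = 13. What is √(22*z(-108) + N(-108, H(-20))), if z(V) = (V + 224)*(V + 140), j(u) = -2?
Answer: 4*√5131 ≈ 286.52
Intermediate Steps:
H(X) = -104 (H(X) = -8*13 = -104)
z(V) = (140 + V)*(224 + V) (z(V) = (224 + V)*(140 + V) = (140 + V)*(224 + V))
N(E, Z) = -4*E (N(E, Z) = (E + E)*(-2) = (2*E)*(-2) = -4*E)
√(22*z(-108) + N(-108, H(-20))) = √(22*(31360 + (-108)² + 364*(-108)) - 4*(-108)) = √(22*(31360 + 11664 - 39312) + 432) = √(22*3712 + 432) = √(81664 + 432) = √82096 = 4*√5131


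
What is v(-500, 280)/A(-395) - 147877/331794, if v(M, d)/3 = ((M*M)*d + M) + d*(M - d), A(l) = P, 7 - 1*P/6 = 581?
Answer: -5788280014049/95224878 ≈ -60785.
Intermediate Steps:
P = -3444 (P = 42 - 6*581 = 42 - 3486 = -3444)
A(l) = -3444
v(M, d) = 3*M + 3*d*M² + 3*d*(M - d) (v(M, d) = 3*(((M*M)*d + M) + d*(M - d)) = 3*((M²*d + M) + d*(M - d)) = 3*((d*M² + M) + d*(M - d)) = 3*((M + d*M²) + d*(M - d)) = 3*(M + d*M² + d*(M - d)) = 3*M + 3*d*M² + 3*d*(M - d))
v(-500, 280)/A(-395) - 147877/331794 = (-3*280² + 3*(-500) + 3*(-500)*280 + 3*280*(-500)²)/(-3444) - 147877/331794 = (-3*78400 - 1500 - 420000 + 3*280*250000)*(-1/3444) - 147877*1/331794 = (-235200 - 1500 - 420000 + 210000000)*(-1/3444) - 147877/331794 = 209343300*(-1/3444) - 147877/331794 = -17445275/287 - 147877/331794 = -5788280014049/95224878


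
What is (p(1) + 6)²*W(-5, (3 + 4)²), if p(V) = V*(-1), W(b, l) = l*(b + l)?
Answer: 53900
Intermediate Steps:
p(V) = -V
(p(1) + 6)²*W(-5, (3 + 4)²) = (-1*1 + 6)²*((3 + 4)²*(-5 + (3 + 4)²)) = (-1 + 6)²*(7²*(-5 + 7²)) = 5²*(49*(-5 + 49)) = 25*(49*44) = 25*2156 = 53900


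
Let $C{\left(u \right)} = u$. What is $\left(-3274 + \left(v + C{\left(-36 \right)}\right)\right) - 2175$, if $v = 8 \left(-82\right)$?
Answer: $-6141$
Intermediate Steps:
$v = -656$
$\left(-3274 + \left(v + C{\left(-36 \right)}\right)\right) - 2175 = \left(-3274 - 692\right) - 2175 = -3966 - 2175 = -6141$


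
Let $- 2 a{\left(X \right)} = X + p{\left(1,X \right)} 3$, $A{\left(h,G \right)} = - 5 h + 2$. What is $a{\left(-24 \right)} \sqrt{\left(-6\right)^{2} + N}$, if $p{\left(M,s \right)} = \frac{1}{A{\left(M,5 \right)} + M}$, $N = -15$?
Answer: $\frac{51 \sqrt{21}}{4} \approx 58.428$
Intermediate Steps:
$A{\left(h,G \right)} = 2 - 5 h$
$p{\left(M,s \right)} = \frac{1}{2 - 4 M}$ ($p{\left(M,s \right)} = \frac{1}{\left(2 - 5 M\right) + M} = \frac{1}{2 - 4 M}$)
$a{\left(X \right)} = \frac{3}{4} - \frac{X}{2}$ ($a{\left(X \right)} = - \frac{X + - \frac{1}{-2 + 4 \cdot 1} \cdot 3}{2} = - \frac{X + - \frac{1}{-2 + 4} \cdot 3}{2} = - \frac{X + - \frac{1}{2} \cdot 3}{2} = - \frac{X + \left(-1\right) \frac{1}{2} \cdot 3}{2} = - \frac{X - \frac{3}{2}}{2} = - \frac{- \frac{3}{2} + X}{2} = \frac{3}{4} - \frac{X}{2}$)
$a{\left(-24 \right)} \sqrt{\left(-6\right)^{2} + N} = \left(\frac{3}{4} - -12\right) \sqrt{\left(-6\right)^{2} - 15} = \left(\frac{3}{4} + 12\right) \sqrt{36 - 15} = \frac{51 \sqrt{21}}{4}$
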